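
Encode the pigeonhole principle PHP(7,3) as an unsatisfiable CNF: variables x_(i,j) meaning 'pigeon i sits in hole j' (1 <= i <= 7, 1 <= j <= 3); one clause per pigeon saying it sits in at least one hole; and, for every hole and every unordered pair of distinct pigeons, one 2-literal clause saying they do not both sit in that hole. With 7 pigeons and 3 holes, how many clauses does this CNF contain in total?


PHP(7,3): 7 pigeons, 3 holes, 7*3 = 21 variables.
- pigeon clauses: one per pigeon -> 7 clauses
- hole clauses: 3 holes * C(7,2) = 3 * 21 -> 63 clauses
Total clauses = 7 + 63 = 70

70


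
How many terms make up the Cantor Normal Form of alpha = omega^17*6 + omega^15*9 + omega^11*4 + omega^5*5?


CNF: omega^17*6 + omega^15*9 + omega^11*4 + omega^5*5
Count the summands separated by '+':
  term 1: omega^17*6
  term 2: omega^15*9
  term 3: omega^11*4
  term 4: omega^5*5
Total terms = 4

4


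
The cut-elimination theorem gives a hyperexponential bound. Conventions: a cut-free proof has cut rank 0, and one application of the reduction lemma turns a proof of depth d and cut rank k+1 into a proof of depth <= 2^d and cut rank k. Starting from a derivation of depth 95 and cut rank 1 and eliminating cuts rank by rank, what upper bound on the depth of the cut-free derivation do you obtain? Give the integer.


Each rank reduction sends depth d to at most 2^d; cut rank r needs r reductions.
2_0(95) = 95
2_1(95) = 2^95 = 39614081257132168796771975168
Cut-free depth bound = 39614081257132168796771975168

39614081257132168796771975168


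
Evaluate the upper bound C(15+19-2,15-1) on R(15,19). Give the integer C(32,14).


R(15,19) <= C(15+19-2, 15-1) = C(32, 14)
C(32, 14) = 32! / (14! * 18!)
= 471435600

471435600


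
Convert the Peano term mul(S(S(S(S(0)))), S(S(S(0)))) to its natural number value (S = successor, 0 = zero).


mul(S^4(0), S^3(0)):
S^4(0) = 4
S^3(0) = 3
4 * 3 = 12

12


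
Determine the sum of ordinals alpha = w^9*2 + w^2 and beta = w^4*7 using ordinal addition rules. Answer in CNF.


Ordinal addition (w^9*2 + w^2) + w^4*7:
alpha's leading term has exponent 9 > beta's exponent 4, so it survives.
alpha's tail term has exponent 2 < beta's exponent 4, so it is absorbed by beta.
In ordinal addition, any term followed by a strictly larger-exponent term is absorbed.
Result = w^9*2 + w^4*7

w^9*2 + w^4*7


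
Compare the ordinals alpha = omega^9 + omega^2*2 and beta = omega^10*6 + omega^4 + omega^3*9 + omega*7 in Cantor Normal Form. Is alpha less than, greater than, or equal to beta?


Compare term by term from highest exponent:
alpha = omega^9 + omega^2*2
beta = omega^10*6 + omega^4 + omega^3*9 + omega*7
Term 1: alpha has omega^9*1, beta has omega^10*6
Term 2: alpha has omega^2*2, beta has omega^4*1
Term 3: alpha has omega^0*0, beta has omega^3*9
Term 4: alpha has omega^0*0, beta has omega^1*7
Result: alpha < beta

alpha < beta


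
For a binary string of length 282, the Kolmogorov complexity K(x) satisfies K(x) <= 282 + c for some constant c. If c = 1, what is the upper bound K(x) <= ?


K(x) <= |x| + c = 282 + 1 = 283

283


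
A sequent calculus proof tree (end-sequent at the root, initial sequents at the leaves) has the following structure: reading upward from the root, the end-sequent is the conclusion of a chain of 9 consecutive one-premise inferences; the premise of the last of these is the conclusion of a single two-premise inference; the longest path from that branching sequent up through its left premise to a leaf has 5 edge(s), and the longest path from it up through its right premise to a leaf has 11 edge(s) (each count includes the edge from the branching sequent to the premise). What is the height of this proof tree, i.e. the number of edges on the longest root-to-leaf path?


Longest path through the left premise: 5 edges (measured from the branching sequent)
Longest path through the right premise: 11 edges
Height of the subtree rooted at the branching sequent: max(5, 11) = 11
The branching sequent sits 9 edges above the root (the chain of one-premise inferences), so height = 11 + 9 = 20

20


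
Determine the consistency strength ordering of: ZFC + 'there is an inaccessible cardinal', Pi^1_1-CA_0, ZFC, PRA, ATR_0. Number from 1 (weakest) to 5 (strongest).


Ordering by consistency strength:
1. PRA
2. ATR_0
3. Pi^1_1-CA_0
4. ZFC
5. ZFC + 'there is an inaccessible cardinal'


ZFC + 'there is an inaccessible cardinal'=5, Pi^1_1-CA_0=3, ZFC=4, PRA=1, ATR_0=2


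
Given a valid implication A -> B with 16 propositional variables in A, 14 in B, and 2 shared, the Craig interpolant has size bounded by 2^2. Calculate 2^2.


Shared atoms = 2
Craig interpolant size bound = 2^2
= 4

4


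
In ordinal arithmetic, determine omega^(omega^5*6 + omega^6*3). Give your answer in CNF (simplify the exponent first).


omega^(omega^5*6 + omega^6*3):
In ordinal addition a term is absorbed by a following term of strictly larger exponent: 5 < 6, so omega^5*6 + omega^6*3 = omega^6*3.
omega raised to a CNF ordinal is a single CNF term: Result = omega^(omega^6*3)

omega^(omega^6*3)


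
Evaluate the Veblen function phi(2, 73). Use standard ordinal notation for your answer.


phi(2, 73):
phi(2, beta) = zeta_beta (the beta-th zeta number, fixed point of epsilon).
phi(2, 73) = zeta_73

zeta_73


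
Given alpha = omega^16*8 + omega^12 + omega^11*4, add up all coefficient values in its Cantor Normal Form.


CNF: omega^16*8 + omega^12 + omega^11*4
Coefficients: 8 + 1 + 4 = 13

13


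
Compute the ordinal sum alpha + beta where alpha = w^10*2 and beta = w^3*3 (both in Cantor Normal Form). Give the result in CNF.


Ordinal addition w^10*2 + w^3*3:
Leading exponent of alpha (10) > leading exponent of beta (3).
Since alpha's term has higher exponent than beta's leading term,
the sum is simply alpha followed by beta.
Result = w^10*2 + w^3*3

w^10*2 + w^3*3


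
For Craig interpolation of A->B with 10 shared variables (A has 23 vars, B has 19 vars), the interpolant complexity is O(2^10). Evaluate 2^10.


Shared atoms = 10
Craig interpolant size bound = 2^10
= 1024

1024


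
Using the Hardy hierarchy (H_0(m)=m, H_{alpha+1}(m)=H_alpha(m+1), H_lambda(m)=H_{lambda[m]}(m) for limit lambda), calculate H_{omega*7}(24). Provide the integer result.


H_{omega*7}(24):
For the Hardy hierarchy, H_{omega*k}(n) = 2^k * n.
2^7 = 128.
128 * 24 = 3072

3072


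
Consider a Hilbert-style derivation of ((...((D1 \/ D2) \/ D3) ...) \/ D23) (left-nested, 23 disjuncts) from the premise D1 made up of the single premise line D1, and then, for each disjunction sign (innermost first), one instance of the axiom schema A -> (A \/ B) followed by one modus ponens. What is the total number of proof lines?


Building the left-nested 23-ary disjunction from D1:
- 1 premise line (D1)
- 23 disjuncts means 22 disjunction signs; each needs 1 axiom instance + 1 MP = 2 lines: 2 * 22 = 44
Total = 1 + 44 = 45 lines.

45


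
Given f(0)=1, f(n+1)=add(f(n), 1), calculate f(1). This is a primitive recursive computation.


f(0) = 1
f(1) = add(f(0), 1) = add(1, 1) = 2


2


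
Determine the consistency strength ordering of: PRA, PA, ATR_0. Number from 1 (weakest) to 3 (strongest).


Ordering by consistency strength:
1. PRA
2. PA
3. ATR_0


PRA=1, PA=2, ATR_0=3


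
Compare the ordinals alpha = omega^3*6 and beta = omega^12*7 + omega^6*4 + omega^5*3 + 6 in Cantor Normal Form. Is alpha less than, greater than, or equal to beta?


Compare term by term from highest exponent:
alpha = omega^3*6
beta = omega^12*7 + omega^6*4 + omega^5*3 + 6
Term 1: alpha has omega^3*6, beta has omega^12*7
Term 2: alpha has omega^0*0, beta has omega^6*4
Term 3: alpha has omega^0*0, beta has omega^5*3
Term 4: alpha has omega^0*0, beta has omega^0*6
Result: alpha < beta

alpha < beta


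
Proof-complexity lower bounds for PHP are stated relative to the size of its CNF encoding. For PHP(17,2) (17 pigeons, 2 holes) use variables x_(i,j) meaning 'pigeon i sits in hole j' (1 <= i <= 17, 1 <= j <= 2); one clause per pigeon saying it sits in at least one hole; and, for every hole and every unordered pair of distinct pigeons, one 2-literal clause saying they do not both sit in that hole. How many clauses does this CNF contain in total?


PHP(17,2): 17 pigeons, 2 holes, 17*2 = 34 variables.
- pigeon clauses: one per pigeon -> 17 clauses
- hole clauses: 2 holes * C(17,2) = 2 * 136 -> 272 clauses
Total clauses = 17 + 272 = 289

289


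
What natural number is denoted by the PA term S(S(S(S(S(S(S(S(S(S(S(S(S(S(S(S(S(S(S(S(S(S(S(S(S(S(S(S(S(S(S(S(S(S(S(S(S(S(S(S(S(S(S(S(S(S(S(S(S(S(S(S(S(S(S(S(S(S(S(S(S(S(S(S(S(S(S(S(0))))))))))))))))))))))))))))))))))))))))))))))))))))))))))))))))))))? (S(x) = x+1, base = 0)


Counting successors applied to 0:
68 applications of S to 0 = 68

68


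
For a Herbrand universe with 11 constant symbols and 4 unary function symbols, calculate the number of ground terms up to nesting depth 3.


Herbrand terms by depth:
Depth 0: 11 constants
Depth 1: 44 new terms (running total: 55)
Depth 2: 176 new terms (running total: 231)
Depth 3: 704 new terms (running total: 935)
Total distinct ground terms = 935

935


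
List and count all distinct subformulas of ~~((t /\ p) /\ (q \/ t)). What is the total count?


Formula: ~~((t /\ p) /\ (q \/ t))
Subformulas found:
  1. q
  2. t
  3. p
  4. (q \/ t)
  5. (t /\ p)
  6. ((t /\ p) /\ (q \/ t))
  7. ~((t /\ p) /\ (q \/ t))
  8. ~~((t /\ p) /\ (q \/ t))
Total distinct subformulas = 8

8


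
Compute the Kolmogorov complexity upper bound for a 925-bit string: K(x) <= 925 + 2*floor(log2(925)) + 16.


floor(log2(925)) = 9
2 * 9 = 18
K(x) <= 925 + 18 + 16 = 959

959


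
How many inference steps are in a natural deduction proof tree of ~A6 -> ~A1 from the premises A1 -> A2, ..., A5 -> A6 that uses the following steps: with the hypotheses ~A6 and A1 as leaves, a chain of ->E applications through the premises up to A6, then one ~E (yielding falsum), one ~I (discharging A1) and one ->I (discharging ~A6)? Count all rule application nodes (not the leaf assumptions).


From hypothesis A1, 5 ->E steps along the 5 premises yield A6.
~E with hypothesis ~A6 gives falsum (1 node); ~I discharging A1 gives ~A1 (1 node); ->I discharging ~A6 gives the goal (1 node).
Total = 5 + 3 = 8 inference nodes.

8


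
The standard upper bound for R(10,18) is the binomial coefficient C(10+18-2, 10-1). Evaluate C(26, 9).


R(10,18) <= C(10+18-2, 10-1) = C(26, 9)
C(26, 9) = 26! / (9! * 17!)
= 3124550

3124550


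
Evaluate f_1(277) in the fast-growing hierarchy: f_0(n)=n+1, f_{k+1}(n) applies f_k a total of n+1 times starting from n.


f_1(277) = f_0^278(277)
f_0 adds 1 each time, applied 278 times.
f_1(277) = 277 + 278 = 555

555


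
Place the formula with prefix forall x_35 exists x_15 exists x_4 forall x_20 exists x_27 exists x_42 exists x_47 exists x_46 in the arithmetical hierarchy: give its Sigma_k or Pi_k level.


Leading quantifier is forall, so the class is Pi.
Number of quantifier blocks = alternations + 1 = 3 + 1 = 4.
Classification: Pi_4

Pi_4


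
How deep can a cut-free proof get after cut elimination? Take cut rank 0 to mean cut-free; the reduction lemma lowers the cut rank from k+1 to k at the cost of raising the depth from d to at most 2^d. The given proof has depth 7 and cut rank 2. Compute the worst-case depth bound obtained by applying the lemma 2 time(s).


Each rank reduction sends depth d to at most 2^d; cut rank r needs r reductions.
2_0(7) = 7
2_1(7) = 2^7 = 128
2_2(7) = 2^128 = 340282366920938463463374607431768211456
Cut-free depth bound = 340282366920938463463374607431768211456

340282366920938463463374607431768211456


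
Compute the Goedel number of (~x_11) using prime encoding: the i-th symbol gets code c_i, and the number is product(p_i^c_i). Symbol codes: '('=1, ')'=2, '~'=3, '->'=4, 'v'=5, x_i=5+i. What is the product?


Formula: (~x_11)
Symbol codes: [1, 3, 16, 2]
Primes: [2, 3, 5, 7]
p_1^1 = 2^1 = 2
p_2^3 = 3^3 = 27
p_3^16 = 5^16 = 152587890625
p_4^2 = 7^2 = 49
Product = 403747558593750

403747558593750


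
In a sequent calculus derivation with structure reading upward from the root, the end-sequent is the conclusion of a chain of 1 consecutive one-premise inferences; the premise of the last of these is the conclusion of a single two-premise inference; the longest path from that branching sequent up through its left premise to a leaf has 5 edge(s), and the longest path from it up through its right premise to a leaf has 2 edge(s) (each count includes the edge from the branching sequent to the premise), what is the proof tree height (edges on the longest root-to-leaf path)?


Longest path through the left premise: 5 edges (measured from the branching sequent)
Longest path through the right premise: 2 edges
Height of the subtree rooted at the branching sequent: max(5, 2) = 5
The branching sequent sits 1 edges above the root (the chain of one-premise inferences), so height = 5 + 1 = 6

6


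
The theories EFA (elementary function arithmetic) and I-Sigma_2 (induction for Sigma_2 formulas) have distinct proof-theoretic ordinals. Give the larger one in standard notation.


Proof-theoretic ordinal of EFA (elementary function arithmetic): omega^3
Proof-theoretic ordinal of I-Sigma_2 (induction for Sigma_2 formulas): omega^(omega^omega)
Comparing: omega^3 < omega^(omega^omega).
The larger ordinal is omega^(omega^omega) (from I-Sigma_2 (induction for Sigma_2 formulas)).

omega^(omega^omega)


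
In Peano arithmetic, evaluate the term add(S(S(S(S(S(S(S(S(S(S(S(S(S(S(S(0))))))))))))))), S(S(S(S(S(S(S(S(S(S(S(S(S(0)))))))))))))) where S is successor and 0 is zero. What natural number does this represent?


add(S^15(0), S^13(0)):
S^15(0) = 15
S^13(0) = 13
15 + 13 = 28

28


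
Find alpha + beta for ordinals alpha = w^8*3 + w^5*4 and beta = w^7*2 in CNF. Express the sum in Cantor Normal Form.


Ordinal addition (w^8*3 + w^5*4) + w^7*2:
alpha's leading term has exponent 8 > beta's exponent 7, so it survives.
alpha's tail term has exponent 5 < beta's exponent 7, so it is absorbed by beta.
In ordinal addition, any term followed by a strictly larger-exponent term is absorbed.
Result = w^8*3 + w^7*2

w^8*3 + w^7*2


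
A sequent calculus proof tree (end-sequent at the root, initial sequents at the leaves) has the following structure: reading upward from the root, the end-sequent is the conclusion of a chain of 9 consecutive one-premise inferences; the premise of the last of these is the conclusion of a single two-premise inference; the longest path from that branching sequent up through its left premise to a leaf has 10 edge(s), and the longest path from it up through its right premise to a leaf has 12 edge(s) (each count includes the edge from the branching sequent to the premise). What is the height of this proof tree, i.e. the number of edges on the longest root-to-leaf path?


Longest path through the left premise: 10 edges (measured from the branching sequent)
Longest path through the right premise: 12 edges
Height of the subtree rooted at the branching sequent: max(10, 12) = 12
The branching sequent sits 9 edges above the root (the chain of one-premise inferences), so height = 12 + 9 = 21

21


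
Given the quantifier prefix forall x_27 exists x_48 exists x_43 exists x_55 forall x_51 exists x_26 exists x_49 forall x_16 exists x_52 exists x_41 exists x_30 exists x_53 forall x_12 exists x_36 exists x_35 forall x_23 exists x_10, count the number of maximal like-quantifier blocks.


Alternations = 9.
Blocks = alternations + 1 = 10

10


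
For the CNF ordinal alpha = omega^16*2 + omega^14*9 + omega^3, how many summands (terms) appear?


CNF: omega^16*2 + omega^14*9 + omega^3
Count the summands separated by '+':
  term 1: omega^16*2
  term 2: omega^14*9
  term 3: omega^3
Total terms = 3

3


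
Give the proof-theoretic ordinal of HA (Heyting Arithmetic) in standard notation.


The proof-theoretic ordinal of HA (Heyting Arithmetic) is a standard result in ordinal analysis.
This ordinal is the supremum of order types of primitive recursive well-orderings
that the theory can prove to be well-ordered.
For HA (Heyting Arithmetic), the proof-theoretic ordinal is epsilon_0.

epsilon_0


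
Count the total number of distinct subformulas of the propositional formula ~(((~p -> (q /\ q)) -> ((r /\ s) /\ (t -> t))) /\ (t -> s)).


Formula: ~(((~p -> (q /\ q)) -> ((r /\ s) /\ (t -> t))) /\ (t -> s))
Subformulas found:
  1. q
  2. s
  3. r
  4. t
  5. p
  6. ~p
  7. (t -> t)
  8. (r /\ s)
  9. (t -> s)
  10. (q /\ q)
  11. (~p -> (q /\ q))
  12. ((r /\ s) /\ (t -> t))
  13. ((~p -> (q /\ q)) -> ((r /\ s) /\ (t -> t)))
  14. (((~p -> (q /\ q)) -> ((r /\ s) /\ (t -> t))) /\ (t -> s))
  15. ~(((~p -> (q /\ q)) -> ((r /\ s) /\ (t -> t))) /\ (t -> s))
Total distinct subformulas = 15

15


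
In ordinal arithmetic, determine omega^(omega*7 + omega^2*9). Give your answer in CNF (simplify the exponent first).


omega^(omega*7 + omega^2*9):
In ordinal addition a term is absorbed by a following term of strictly larger exponent: 1 < 2, so omega*7 + omega^2*9 = omega^2*9.
omega raised to a CNF ordinal is a single CNF term: Result = omega^(omega^2*9)

omega^(omega^2*9)


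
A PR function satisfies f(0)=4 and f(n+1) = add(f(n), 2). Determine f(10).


f(0) = 4
f(1) = add(f(0), 2) = add(4, 2) = 6
f(2) = add(f(1), 2) = add(6, 2) = 8
f(3) = add(f(2), 2) = add(8, 2) = 10
f(4) = add(f(3), 2) = add(10, 2) = 12
f(5) = add(f(4), 2) = add(12, 2) = 14
f(6) = add(f(5), 2) = add(14, 2) = 16
f(7) = add(f(6), 2) = add(16, 2) = 18
f(8) = add(f(7), 2) = add(18, 2) = 20
f(9) = add(f(8), 2) = add(20, 2) = 22
f(10) = add(f(9), 2) = add(22, 2) = 24


24


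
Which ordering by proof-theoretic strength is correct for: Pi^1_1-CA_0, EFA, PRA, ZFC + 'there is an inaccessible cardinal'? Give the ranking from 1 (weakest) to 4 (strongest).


Ordering by consistency strength:
1. EFA
2. PRA
3. Pi^1_1-CA_0
4. ZFC + 'there is an inaccessible cardinal'


Pi^1_1-CA_0=3, EFA=1, PRA=2, ZFC + 'there is an inaccessible cardinal'=4


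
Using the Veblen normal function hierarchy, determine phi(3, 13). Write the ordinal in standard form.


phi(3, 13):
phi(3, beta) = eta_beta (the beta-th eta number, fixed point of zeta).
phi(3, 13) = eta_13

eta_13


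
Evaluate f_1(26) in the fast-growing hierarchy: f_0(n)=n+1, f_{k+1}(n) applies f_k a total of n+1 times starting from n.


f_1(26) = f_0^27(26)
f_0 adds 1 each time, applied 27 times.
f_1(26) = 26 + 27 = 53

53


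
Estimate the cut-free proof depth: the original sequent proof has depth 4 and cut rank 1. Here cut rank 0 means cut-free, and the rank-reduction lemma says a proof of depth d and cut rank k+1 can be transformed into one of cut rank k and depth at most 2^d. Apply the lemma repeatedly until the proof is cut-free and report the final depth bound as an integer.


Each rank reduction sends depth d to at most 2^d; cut rank r needs r reductions.
2_0(4) = 4
2_1(4) = 2^4 = 16
Cut-free depth bound = 16

16


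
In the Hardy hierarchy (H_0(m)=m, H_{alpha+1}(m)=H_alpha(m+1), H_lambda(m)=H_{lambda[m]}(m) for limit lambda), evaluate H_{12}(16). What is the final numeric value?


H_12(16):
For finite ordinals k, H_k(n) = n + k (each successor step adds 1).
H_12(16) = 16 + 12 = 28

28


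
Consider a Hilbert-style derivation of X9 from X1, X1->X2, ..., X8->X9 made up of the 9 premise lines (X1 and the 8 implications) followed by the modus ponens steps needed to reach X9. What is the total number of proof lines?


We have 9 premise lines: X1 and 8 implications.
Each implication is detached once by MP, giving 8 MP lines.
9 premise lines + 8 MP lines = 17 total lines.

17


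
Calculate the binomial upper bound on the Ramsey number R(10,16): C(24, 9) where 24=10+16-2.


R(10,16) <= C(10+16-2, 10-1) = C(24, 9)
C(24, 9) = 24! / (9! * 15!)
= 1307504

1307504


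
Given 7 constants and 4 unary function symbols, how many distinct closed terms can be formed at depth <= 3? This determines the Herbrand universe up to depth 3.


Herbrand terms by depth:
Depth 0: 7 constants
Depth 1: 28 new terms (running total: 35)
Depth 2: 112 new terms (running total: 147)
Depth 3: 448 new terms (running total: 595)
Total distinct ground terms = 595

595


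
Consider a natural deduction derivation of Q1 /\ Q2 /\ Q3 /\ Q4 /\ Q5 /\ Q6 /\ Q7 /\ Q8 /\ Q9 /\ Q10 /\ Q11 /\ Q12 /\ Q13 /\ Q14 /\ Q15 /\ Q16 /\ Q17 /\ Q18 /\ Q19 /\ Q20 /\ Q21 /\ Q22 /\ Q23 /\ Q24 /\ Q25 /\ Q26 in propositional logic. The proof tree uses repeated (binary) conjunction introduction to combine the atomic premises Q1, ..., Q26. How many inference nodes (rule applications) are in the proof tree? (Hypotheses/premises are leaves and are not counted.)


The target conjunction has 26 conjuncts, i.e. 25 binary /\ connectives.
Each conjunction-intro joins two pieces, so 26 atoms require 26-1 = 25 applications.
Total inference nodes = 25

25


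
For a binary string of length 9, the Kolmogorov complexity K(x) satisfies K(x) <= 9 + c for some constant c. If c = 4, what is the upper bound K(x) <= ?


K(x) <= |x| + c = 9 + 4 = 13

13


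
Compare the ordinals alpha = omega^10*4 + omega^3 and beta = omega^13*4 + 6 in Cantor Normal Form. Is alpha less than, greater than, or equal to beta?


Compare term by term from highest exponent:
alpha = omega^10*4 + omega^3
beta = omega^13*4 + 6
Term 1: alpha has omega^10*4, beta has omega^13*4
Term 2: alpha has omega^3*1, beta has omega^0*6
Result: alpha < beta

alpha < beta


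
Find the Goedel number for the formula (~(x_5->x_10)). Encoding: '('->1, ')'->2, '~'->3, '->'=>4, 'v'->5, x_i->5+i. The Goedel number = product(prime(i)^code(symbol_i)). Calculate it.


Formula: (~(x_5->x_10))
Symbol codes: [1, 3, 1, 10, 4, 15, 2, 2]
Primes: [2, 3, 5, 7, 11, 13, 17, 19]
p_1^1 = 2^1 = 2
p_2^3 = 3^3 = 27
p_3^1 = 5^1 = 5
p_4^10 = 7^10 = 282475249
p_5^4 = 11^4 = 14641
p_6^15 = 13^15 = 51185893014090757
p_7^2 = 17^2 = 289
p_8^2 = 19^2 = 361
Product = 5963074485411739039163936648066324790

5963074485411739039163936648066324790


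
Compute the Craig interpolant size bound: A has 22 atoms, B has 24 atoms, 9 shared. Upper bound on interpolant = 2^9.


Shared atoms = 9
Craig interpolant size bound = 2^9
= 512

512


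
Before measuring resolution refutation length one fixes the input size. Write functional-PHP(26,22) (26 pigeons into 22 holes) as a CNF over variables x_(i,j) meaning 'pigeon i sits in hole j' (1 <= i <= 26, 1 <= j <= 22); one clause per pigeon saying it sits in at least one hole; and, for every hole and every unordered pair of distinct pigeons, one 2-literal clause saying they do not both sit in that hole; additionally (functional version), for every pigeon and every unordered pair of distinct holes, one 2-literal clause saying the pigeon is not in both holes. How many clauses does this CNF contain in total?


functional-PHP(26,22): 26 pigeons, 22 holes, 26*22 = 572 variables.
- pigeon clauses: one per pigeon -> 26 clauses
- hole clauses: 22 holes * C(26,2) = 22 * 325 -> 7150 clauses
- functional clauses: 26 pigeons * C(22,2) = 26 * 231 -> 6006 clauses
Total clauses = 26 + 7150 + 6006 = 13182

13182


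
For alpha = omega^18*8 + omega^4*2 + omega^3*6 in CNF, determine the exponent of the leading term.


CNF: omega^18*8 + omega^4*2 + omega^3*6
The leading term is omega^18*8, which has exponent 18.

18


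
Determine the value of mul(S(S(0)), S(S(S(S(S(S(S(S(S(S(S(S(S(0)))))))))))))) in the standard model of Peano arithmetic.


mul(S^2(0), S^13(0)):
S^2(0) = 2
S^13(0) = 13
2 * 13 = 26

26


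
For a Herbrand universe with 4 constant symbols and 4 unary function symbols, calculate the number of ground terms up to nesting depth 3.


Herbrand terms by depth:
Depth 0: 4 constants
Depth 1: 16 new terms (running total: 20)
Depth 2: 64 new terms (running total: 84)
Depth 3: 256 new terms (running total: 340)
Total distinct ground terms = 340

340


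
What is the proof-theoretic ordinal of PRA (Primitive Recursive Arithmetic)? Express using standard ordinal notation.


The proof-theoretic ordinal of PRA (Primitive Recursive Arithmetic) is a standard result in ordinal analysis.
This ordinal is the supremum of order types of primitive recursive well-orderings
that the theory can prove to be well-ordered.
For PRA (Primitive Recursive Arithmetic), the proof-theoretic ordinal is omega^omega.

omega^omega


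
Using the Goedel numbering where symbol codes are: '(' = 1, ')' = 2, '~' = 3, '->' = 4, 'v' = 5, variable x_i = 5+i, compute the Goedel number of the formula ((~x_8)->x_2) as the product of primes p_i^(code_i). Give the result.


Formula: ((~x_8)->x_2)
Symbol codes: [1, 1, 3, 13, 2, 4, 7, 2]
Primes: [2, 3, 5, 7, 11, 13, 17, 19]
p_1^1 = 2^1 = 2
p_2^1 = 3^1 = 3
p_3^3 = 5^3 = 125
p_4^13 = 7^13 = 96889010407
p_5^2 = 11^2 = 121
p_6^4 = 13^4 = 28561
p_7^7 = 17^7 = 410338673
p_8^2 = 19^2 = 361
Product = 37200109193998758191197777013250

37200109193998758191197777013250


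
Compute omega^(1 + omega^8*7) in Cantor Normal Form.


omega^(1 + omega^8*7):
In ordinal addition a term is absorbed by a following term of strictly larger exponent: 0 < 8, so 1 + omega^8*7 = omega^8*7.
omega raised to a CNF ordinal is a single CNF term: Result = omega^(omega^8*7)

omega^(omega^8*7)


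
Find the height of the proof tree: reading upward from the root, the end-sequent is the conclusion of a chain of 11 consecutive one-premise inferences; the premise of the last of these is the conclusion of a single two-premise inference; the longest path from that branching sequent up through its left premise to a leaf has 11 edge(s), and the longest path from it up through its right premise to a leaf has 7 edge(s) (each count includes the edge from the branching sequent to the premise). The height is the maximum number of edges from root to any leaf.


Longest path through the left premise: 11 edges (measured from the branching sequent)
Longest path through the right premise: 7 edges
Height of the subtree rooted at the branching sequent: max(11, 7) = 11
The branching sequent sits 11 edges above the root (the chain of one-premise inferences), so height = 11 + 11 = 22

22


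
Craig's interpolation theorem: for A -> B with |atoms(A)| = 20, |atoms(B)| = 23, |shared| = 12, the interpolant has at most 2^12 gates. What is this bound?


Shared atoms = 12
Craig interpolant size bound = 2^12
= 4096

4096


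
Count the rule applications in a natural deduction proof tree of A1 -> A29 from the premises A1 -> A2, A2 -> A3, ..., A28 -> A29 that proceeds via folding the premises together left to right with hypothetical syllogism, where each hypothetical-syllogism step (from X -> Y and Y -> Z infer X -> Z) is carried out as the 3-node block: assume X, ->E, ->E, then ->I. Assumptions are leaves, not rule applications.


There are 28 premises in the chain. The first HS step combines premises 1 and 2; each further premise needs one more HS step.
So 28 premises require 28 - 1 = 27 hypothetical-syllogism steps.
Each HS step uses 3 inference nodes (->E, ->E, ->I).
27 * 3 = 81 total inference nodes.

81


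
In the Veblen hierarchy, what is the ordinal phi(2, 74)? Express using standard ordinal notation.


phi(2, 74):
phi(2, beta) = zeta_beta (the beta-th zeta number, fixed point of epsilon).
phi(2, 74) = zeta_74

zeta_74


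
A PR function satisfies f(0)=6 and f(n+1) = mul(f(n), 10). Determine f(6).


f(0) = 6
f(1) = mul(f(0), 10) = mul(6, 10) = 60
f(2) = mul(f(1), 10) = mul(60, 10) = 600
f(3) = mul(f(2), 10) = mul(600, 10) = 6000
f(4) = mul(f(3), 10) = mul(6000, 10) = 60000
f(5) = mul(f(4), 10) = mul(60000, 10) = 600000
f(6) = mul(f(5), 10) = mul(600000, 10) = 6000000


6000000


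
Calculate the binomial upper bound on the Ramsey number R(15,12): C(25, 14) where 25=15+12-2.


R(15,12) <= C(15+12-2, 15-1) = C(25, 14)
C(25, 14) = 25! / (14! * 11!)
= 4457400

4457400


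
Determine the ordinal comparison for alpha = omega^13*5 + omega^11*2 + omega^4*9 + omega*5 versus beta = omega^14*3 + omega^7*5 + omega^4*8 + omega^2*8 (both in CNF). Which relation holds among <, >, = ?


Compare term by term from highest exponent:
alpha = omega^13*5 + omega^11*2 + omega^4*9 + omega*5
beta = omega^14*3 + omega^7*5 + omega^4*8 + omega^2*8
Term 1: alpha has omega^13*5, beta has omega^14*3
Term 2: alpha has omega^11*2, beta has omega^7*5
Term 3: alpha has omega^4*9, beta has omega^4*8
Term 4: alpha has omega^1*5, beta has omega^2*8
Result: alpha < beta

alpha < beta


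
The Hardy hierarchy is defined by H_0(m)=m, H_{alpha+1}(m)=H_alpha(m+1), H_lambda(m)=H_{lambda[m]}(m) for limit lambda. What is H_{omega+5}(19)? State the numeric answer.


H_{omega+5}(19):
Unwind the 5 successor steps: H_{omega+5}(19) = H_omega(19+5) = H_omega(24).
H_omega(m) = H_m(m) = m + m = 2m.
Result = 2 * 24 = 48

48


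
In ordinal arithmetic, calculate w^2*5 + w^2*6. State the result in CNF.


Ordinal addition w^2*5 + w^2*6:
Both terms have the same exponent 2.
w^e*c + w^e*d = w^e*(c+d).
Result = w^2*(5+6) = w^2*11

w^2*11


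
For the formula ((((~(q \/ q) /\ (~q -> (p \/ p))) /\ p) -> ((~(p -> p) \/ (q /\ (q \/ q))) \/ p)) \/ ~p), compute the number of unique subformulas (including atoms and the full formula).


Formula: ((((~(q \/ q) /\ (~q -> (p \/ p))) /\ p) -> ((~(p -> p) \/ (q /\ (q \/ q))) \/ p)) \/ ~p)
Subformulas found:
  1. q
  2. p
  3. ~p
  4. ~q
  5. (p \/ p)
  6. (p -> p)
  7. (q \/ q)
  8. ~(q \/ q)
  9. ~(p -> p)
  10. (q /\ (q \/ q))
  11. (~q -> (p \/ p))
  12. (~(p -> p) \/ (q /\ (q \/ q)))
  13. (~(q \/ q) /\ (~q -> (p \/ p)))
  14. ((~(p -> p) \/ (q /\ (q \/ q))) \/ p)
  15. ((~(q \/ q) /\ (~q -> (p \/ p))) /\ p)
  16. (((~(q \/ q) /\ (~q -> (p \/ p))) /\ p) -> ((~(p -> p) \/ (q /\ (q \/ q))) \/ p))
  17. ((((~(q \/ q) /\ (~q -> (p \/ p))) /\ p) -> ((~(p -> p) \/ (q /\ (q \/ q))) \/ p)) \/ ~p)
Total distinct subformulas = 17

17


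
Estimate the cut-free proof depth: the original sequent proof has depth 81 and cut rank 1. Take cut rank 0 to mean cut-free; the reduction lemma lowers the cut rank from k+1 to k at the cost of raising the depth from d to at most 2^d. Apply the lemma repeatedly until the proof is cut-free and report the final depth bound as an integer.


Each rank reduction sends depth d to at most 2^d; cut rank r needs r reductions.
2_0(81) = 81
2_1(81) = 2^81 = 2417851639229258349412352
Cut-free depth bound = 2417851639229258349412352

2417851639229258349412352


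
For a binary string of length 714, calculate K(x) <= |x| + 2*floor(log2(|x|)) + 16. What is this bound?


floor(log2(714)) = 9
2 * 9 = 18
K(x) <= 714 + 18 + 16 = 748

748


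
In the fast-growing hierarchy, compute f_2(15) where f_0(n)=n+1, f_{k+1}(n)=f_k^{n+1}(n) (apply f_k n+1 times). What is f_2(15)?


f_2(15) = f_1^16(15)
f_1(m) = 2m + 1.
Iterating: f_1^k(n) = 2^k*(n+1) - 1.
f_2(15) = 2^16*(15+1) - 1 = 65536*16 - 1 = 1048575

1048575


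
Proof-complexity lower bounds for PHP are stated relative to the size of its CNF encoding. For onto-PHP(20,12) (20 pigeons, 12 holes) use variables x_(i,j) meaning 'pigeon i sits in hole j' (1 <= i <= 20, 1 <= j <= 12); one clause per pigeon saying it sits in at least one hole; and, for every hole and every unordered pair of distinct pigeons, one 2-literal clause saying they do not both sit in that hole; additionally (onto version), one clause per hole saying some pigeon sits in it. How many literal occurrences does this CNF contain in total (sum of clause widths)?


onto-PHP(20,12): 20 pigeons, 12 holes, 20*12 = 240 variables.
- pigeon clauses: one per pigeon -> 20 clauses of width 12 -> 240 literals
- hole clauses: 12 holes * C(20,2) = 12 * 190 -> 2280 clauses of width 2 -> 4560 literals
- onto clauses: one per hole -> 12 clauses of width 20 -> 240 literals
Total literal occurrences = 240 + 4560 + 240 = 5040

5040


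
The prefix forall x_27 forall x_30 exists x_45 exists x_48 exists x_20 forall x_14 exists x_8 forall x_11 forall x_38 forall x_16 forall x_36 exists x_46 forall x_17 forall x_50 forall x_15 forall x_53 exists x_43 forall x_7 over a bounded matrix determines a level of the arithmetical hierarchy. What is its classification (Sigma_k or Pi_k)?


Leading quantifier is forall, so the class is Pi.
Number of quantifier blocks = alternations + 1 = 8 + 1 = 9.
Classification: Pi_9

Pi_9


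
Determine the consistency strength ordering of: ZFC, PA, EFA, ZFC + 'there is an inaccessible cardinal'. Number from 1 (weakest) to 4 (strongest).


Ordering by consistency strength:
1. EFA
2. PA
3. ZFC
4. ZFC + 'there is an inaccessible cardinal'


ZFC=3, PA=2, EFA=1, ZFC + 'there is an inaccessible cardinal'=4


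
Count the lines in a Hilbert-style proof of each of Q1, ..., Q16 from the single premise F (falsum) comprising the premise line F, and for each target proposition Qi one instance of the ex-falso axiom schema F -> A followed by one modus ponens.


Ex falso, line by line:
- 1 premise line (F)
- 16 targets, each needing 1 axiom instance (F -> Qi) + 1 MP = 2 lines: 2 * 16 = 32
Total = 1 + 32 = 33 lines.

33


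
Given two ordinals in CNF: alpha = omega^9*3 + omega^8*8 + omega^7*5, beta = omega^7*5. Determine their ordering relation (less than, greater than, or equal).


Compare term by term from highest exponent:
alpha = omega^9*3 + omega^8*8 + omega^7*5
beta = omega^7*5
Term 1: alpha has omega^9*3, beta has omega^7*5
Term 2: alpha has omega^8*8, beta has omega^0*0
Term 3: alpha has omega^7*5, beta has omega^0*0
Result: alpha > beta

alpha > beta


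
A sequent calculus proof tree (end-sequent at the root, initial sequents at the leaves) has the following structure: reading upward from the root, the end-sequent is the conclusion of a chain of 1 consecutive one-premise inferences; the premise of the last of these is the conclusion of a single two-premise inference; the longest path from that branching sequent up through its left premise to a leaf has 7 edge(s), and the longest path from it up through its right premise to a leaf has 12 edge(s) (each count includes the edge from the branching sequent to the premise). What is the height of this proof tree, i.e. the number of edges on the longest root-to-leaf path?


Longest path through the left premise: 7 edges (measured from the branching sequent)
Longest path through the right premise: 12 edges
Height of the subtree rooted at the branching sequent: max(7, 12) = 12
The branching sequent sits 1 edges above the root (the chain of one-premise inferences), so height = 12 + 1 = 13

13


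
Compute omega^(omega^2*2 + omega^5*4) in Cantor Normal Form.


omega^(omega^2*2 + omega^5*4):
In ordinal addition a term is absorbed by a following term of strictly larger exponent: 2 < 5, so omega^2*2 + omega^5*4 = omega^5*4.
omega raised to a CNF ordinal is a single CNF term: Result = omega^(omega^5*4)

omega^(omega^5*4)


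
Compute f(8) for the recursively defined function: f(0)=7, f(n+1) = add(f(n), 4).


f(0) = 7
f(1) = add(f(0), 4) = add(7, 4) = 11
f(2) = add(f(1), 4) = add(11, 4) = 15
f(3) = add(f(2), 4) = add(15, 4) = 19
f(4) = add(f(3), 4) = add(19, 4) = 23
f(5) = add(f(4), 4) = add(23, 4) = 27
f(6) = add(f(5), 4) = add(27, 4) = 31
f(7) = add(f(6), 4) = add(31, 4) = 35
f(8) = add(f(7), 4) = add(35, 4) = 39


39


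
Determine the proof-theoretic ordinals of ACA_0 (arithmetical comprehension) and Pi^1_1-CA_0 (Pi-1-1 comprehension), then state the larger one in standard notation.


Proof-theoretic ordinal of ACA_0 (arithmetical comprehension): epsilon_0
Proof-theoretic ordinal of Pi^1_1-CA_0 (Pi-1-1 comprehension): psi_0(Omega_omega)
Comparing: epsilon_0 < psi_0(Omega_omega).
The larger ordinal is psi_0(Omega_omega) (from Pi^1_1-CA_0 (Pi-1-1 comprehension)).

psi_0(Omega_omega)


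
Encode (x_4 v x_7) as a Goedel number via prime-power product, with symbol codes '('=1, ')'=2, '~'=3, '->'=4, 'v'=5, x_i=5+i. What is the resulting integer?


Formula: (x_4 v x_7)
Symbol codes: [1, 9, 5, 12, 2]
Primes: [2, 3, 5, 7, 11]
p_1^1 = 2^1 = 2
p_2^9 = 3^9 = 19683
p_3^5 = 5^5 = 3125
p_4^12 = 7^12 = 13841287201
p_5^2 = 11^2 = 121
Product = 206031279832820268750

206031279832820268750


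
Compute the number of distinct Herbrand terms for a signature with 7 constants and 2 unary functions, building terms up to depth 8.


Herbrand terms by depth:
Depth 0: 7 constants
Depth 1: 14 new terms (running total: 21)
Depth 2: 28 new terms (running total: 49)
Depth 3: 56 new terms (running total: 105)
Depth 4: 112 new terms (running total: 217)
Depth 5: 224 new terms (running total: 441)
Depth 6: 448 new terms (running total: 889)
Depth 7: 896 new terms (running total: 1785)
Depth 8: 1792 new terms (running total: 3577)
Total distinct ground terms = 3577

3577


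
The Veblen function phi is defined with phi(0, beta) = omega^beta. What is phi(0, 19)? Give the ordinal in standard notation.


phi(0, 19):
phi(0, beta) = omega^beta by definition.
phi(0, 19) = omega^19

omega^19


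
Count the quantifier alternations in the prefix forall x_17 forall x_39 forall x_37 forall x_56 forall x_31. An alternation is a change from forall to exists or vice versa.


Walk the prefix and count type changes:
  position 1: forall -> forall
  position 2: forall -> forall
  position 3: forall -> forall
  position 4: forall -> forall
Total alternations = 0

0


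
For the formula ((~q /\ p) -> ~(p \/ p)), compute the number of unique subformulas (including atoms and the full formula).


Formula: ((~q /\ p) -> ~(p \/ p))
Subformulas found:
  1. q
  2. p
  3. ~q
  4. (p \/ p)
  5. ~(p \/ p)
  6. (~q /\ p)
  7. ((~q /\ p) -> ~(p \/ p))
Total distinct subformulas = 7

7


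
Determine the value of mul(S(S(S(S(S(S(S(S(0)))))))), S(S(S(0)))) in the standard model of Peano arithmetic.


mul(S^8(0), S^3(0)):
S^8(0) = 8
S^3(0) = 3
8 * 3 = 24

24


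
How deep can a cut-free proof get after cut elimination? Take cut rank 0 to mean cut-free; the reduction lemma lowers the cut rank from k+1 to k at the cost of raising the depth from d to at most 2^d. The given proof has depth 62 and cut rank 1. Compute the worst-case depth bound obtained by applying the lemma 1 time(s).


Each rank reduction sends depth d to at most 2^d; cut rank r needs r reductions.
2_0(62) = 62
2_1(62) = 2^62 = 4611686018427387904
Cut-free depth bound = 4611686018427387904

4611686018427387904


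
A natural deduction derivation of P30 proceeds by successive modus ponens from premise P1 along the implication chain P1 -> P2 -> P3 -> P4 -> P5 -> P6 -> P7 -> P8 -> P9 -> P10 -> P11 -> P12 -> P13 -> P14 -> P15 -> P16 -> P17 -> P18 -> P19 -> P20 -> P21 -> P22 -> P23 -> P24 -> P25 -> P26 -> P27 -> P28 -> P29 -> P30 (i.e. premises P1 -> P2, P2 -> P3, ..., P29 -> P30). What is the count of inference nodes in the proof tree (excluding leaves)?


We have a chain: P1 -> P2 -> P3 -> P4 -> P5 -> P6 -> P7 -> P8 -> P9 -> P10 -> P11 -> P12 -> P13 -> P14 -> P15 -> P16 -> P17 -> P18 -> P19 -> P20 -> P21 -> P22 -> P23 -> P24 -> P25 -> P26 -> P27 -> P28 -> P29 -> P30.
Each modus ponens application produces the next variable.
The chain has 30 propositions, so 30-1 = 29 modus ponens steps.
Total inference nodes = 29

29


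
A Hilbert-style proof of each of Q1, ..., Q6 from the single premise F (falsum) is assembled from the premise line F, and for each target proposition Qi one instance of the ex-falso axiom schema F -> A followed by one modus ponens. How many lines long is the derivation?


Ex falso, line by line:
- 1 premise line (F)
- 6 targets, each needing 1 axiom instance (F -> Qi) + 1 MP = 2 lines: 2 * 6 = 12
Total = 1 + 12 = 13 lines.

13


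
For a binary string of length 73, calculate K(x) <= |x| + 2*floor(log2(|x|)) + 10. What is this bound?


floor(log2(73)) = 6
2 * 6 = 12
K(x) <= 73 + 12 + 10 = 95

95


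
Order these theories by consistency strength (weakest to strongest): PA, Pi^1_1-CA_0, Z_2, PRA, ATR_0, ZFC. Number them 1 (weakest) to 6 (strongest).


Ordering by consistency strength:
1. PRA
2. PA
3. ATR_0
4. Pi^1_1-CA_0
5. Z_2
6. ZFC


PA=2, Pi^1_1-CA_0=4, Z_2=5, PRA=1, ATR_0=3, ZFC=6
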